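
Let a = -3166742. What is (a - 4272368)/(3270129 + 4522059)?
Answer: -3719555/3896094 ≈ -0.95469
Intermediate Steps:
(a - 4272368)/(3270129 + 4522059) = (-3166742 - 4272368)/(3270129 + 4522059) = -7439110/7792188 = -7439110*1/7792188 = -3719555/3896094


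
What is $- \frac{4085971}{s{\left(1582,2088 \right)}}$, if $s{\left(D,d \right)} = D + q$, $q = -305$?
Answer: $- \frac{4085971}{1277} \approx -3199.7$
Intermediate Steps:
$s{\left(D,d \right)} = -305 + D$ ($s{\left(D,d \right)} = D - 305 = -305 + D$)
$- \frac{4085971}{s{\left(1582,2088 \right)}} = - \frac{4085971}{-305 + 1582} = - \frac{4085971}{1277}$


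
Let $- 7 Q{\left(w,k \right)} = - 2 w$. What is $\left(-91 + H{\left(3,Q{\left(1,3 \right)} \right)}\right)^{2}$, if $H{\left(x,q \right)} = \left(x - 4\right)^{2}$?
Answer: $8100$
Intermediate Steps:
$Q{\left(w,k \right)} = \frac{2 w}{7}$ ($Q{\left(w,k \right)} = - \frac{\left(-2\right) w}{7} = \frac{2 w}{7}$)
$H{\left(x,q \right)} = \left(-4 + x\right)^{2}$
$\left(-91 + H{\left(3,Q{\left(1,3 \right)} \right)}\right)^{2} = \left(-91 + \left(-4 + 3\right)^{2}\right)^{2} = \left(-91 + \left(-1\right)^{2}\right)^{2} = \left(-91 + 1\right)^{2} = \left(-90\right)^{2} = 8100$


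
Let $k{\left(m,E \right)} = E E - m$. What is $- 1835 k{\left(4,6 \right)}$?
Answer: $-58720$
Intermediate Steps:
$k{\left(m,E \right)} = E^{2} - m$
$- 1835 k{\left(4,6 \right)} = - 1835 \left(6^{2} - 4\right) = - 1835 \left(36 - 4\right) = \left(-1835\right) 32 = -58720$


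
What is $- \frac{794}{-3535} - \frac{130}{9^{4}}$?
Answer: $\frac{4749884}{23193135} \approx 0.2048$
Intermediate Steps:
$- \frac{794}{-3535} - \frac{130}{9^{4}} = \left(-794\right) \left(- \frac{1}{3535}\right) - \frac{130}{6561} = \frac{794}{3535} - \frac{130}{6561} = \frac{4749884}{23193135}$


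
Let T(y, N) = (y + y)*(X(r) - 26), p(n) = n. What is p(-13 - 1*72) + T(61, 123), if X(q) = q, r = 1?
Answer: -3135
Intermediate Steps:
T(y, N) = -50*y (T(y, N) = (y + y)*(1 - 26) = (2*y)*(-25) = -50*y)
p(-13 - 1*72) + T(61, 123) = (-13 - 1*72) - 50*61 = (-13 - 72) - 3050 = -85 - 3050 = -3135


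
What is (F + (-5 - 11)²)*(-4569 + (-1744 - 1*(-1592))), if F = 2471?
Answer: -12874167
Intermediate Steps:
(F + (-5 - 11)²)*(-4569 + (-1744 - 1*(-1592))) = (2471 + (-5 - 11)²)*(-4569 + (-1744 - 1*(-1592))) = (2471 + (-16)²)*(-4569 + (-1744 + 1592)) = (2471 + 256)*(-4569 - 152) = 2727*(-4721) = -12874167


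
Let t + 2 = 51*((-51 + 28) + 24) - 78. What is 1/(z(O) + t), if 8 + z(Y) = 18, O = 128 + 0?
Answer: -1/19 ≈ -0.052632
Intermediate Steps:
O = 128
z(Y) = 10 (z(Y) = -8 + 18 = 10)
t = -29 (t = -2 + (51*((-51 + 28) + 24) - 78) = -2 + (51*(-23 + 24) - 78) = -2 + (51*1 - 78) = -2 + (51 - 78) = -2 - 27 = -29)
1/(z(O) + t) = 1/(10 - 29) = 1/(-19) = -1/19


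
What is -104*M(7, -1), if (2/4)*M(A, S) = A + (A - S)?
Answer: -3120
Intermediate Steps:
M(A, S) = -2*S + 4*A (M(A, S) = 2*(A + (A - S)) = 2*(-S + 2*A) = -2*S + 4*A)
-104*M(7, -1) = -104*(-2*(-1) + 4*7) = -104*(2 + 28) = -104*30 = -3120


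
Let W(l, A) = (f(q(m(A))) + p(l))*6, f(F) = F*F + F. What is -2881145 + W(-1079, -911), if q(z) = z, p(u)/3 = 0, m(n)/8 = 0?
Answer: -2881145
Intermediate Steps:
m(n) = 0 (m(n) = 8*0 = 0)
p(u) = 0 (p(u) = 3*0 = 0)
f(F) = F + F² (f(F) = F² + F = F + F²)
W(l, A) = 0 (W(l, A) = (0*(1 + 0) + 0)*6 = (0*1 + 0)*6 = (0 + 0)*6 = 0*6 = 0)
-2881145 + W(-1079, -911) = -2881145 + 0 = -2881145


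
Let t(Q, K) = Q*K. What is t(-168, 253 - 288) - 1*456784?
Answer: -450904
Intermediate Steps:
t(Q, K) = K*Q
t(-168, 253 - 288) - 1*456784 = (253 - 288)*(-168) - 1*456784 = -35*(-168) - 456784 = 5880 - 456784 = -450904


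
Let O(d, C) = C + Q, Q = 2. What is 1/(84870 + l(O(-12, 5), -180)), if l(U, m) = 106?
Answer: 1/84976 ≈ 1.1768e-5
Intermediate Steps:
O(d, C) = 2 + C (O(d, C) = C + 2 = 2 + C)
1/(84870 + l(O(-12, 5), -180)) = 1/(84870 + 106) = 1/84976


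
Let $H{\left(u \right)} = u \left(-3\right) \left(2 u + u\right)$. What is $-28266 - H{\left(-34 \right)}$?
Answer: $-17862$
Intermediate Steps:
$H{\left(u \right)} = - 9 u^{2}$ ($H{\left(u \right)} = - 3 u 3 u = - 9 u^{2}$)
$-28266 - H{\left(-34 \right)} = -28266 - - 9 \left(-34\right)^{2} = -28266 - \left(-9\right) 1156 = -28266 - -10404 = -28266 + 10404 = -17862$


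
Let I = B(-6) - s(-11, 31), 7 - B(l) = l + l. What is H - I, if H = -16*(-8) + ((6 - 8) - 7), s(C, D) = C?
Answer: 89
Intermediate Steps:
B(l) = 7 - 2*l (B(l) = 7 - (l + l) = 7 - 2*l)
I = 30 (I = (7 - 2*(-6)) - 1*(-11) = (7 + 12) + 11 = 19 + 11 = 30)
H = 119 (H = 128 + (-2 - 7) = 128 - 9 = 119)
H - I = 119 - 1*30 = 119 - 30 = 89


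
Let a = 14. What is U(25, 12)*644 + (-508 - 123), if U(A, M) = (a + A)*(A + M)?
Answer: 928661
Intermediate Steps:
U(A, M) = (14 + A)*(A + M)
U(25, 12)*644 + (-508 - 123) = (25² + 14*25 + 14*12 + 25*12)*644 + (-508 - 123) = (625 + 350 + 168 + 300)*644 - 631 = 1443*644 - 631 = 929292 - 631 = 928661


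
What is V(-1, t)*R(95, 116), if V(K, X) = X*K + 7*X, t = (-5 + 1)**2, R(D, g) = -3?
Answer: -288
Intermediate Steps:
t = 16 (t = (-4)**2 = 16)
V(K, X) = 7*X + K*X (V(K, X) = K*X + 7*X = 7*X + K*X)
V(-1, t)*R(95, 116) = (16*(7 - 1))*(-3) = (16*6)*(-3) = 96*(-3) = -288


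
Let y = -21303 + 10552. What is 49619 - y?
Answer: 60370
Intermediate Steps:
y = -10751
49619 - y = 49619 - 1*(-10751) = 49619 + 10751 = 60370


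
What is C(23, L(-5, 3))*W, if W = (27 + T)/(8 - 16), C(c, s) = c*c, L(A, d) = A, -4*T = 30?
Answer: -20631/16 ≈ -1289.4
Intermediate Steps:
T = -15/2 (T = -¼*30 = -15/2 ≈ -7.5000)
C(c, s) = c²
W = -39/16 (W = (27 - 15/2)/(8 - 16) = (39/2)/(-8) = (39/2)*(-⅛) = -39/16 ≈ -2.4375)
C(23, L(-5, 3))*W = 23²*(-39/16) = 529*(-39/16) = -20631/16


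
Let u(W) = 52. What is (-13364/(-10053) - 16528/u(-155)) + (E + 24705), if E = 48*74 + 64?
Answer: 3659877905/130689 ≈ 28004.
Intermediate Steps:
E = 3616 (E = 3552 + 64 = 3616)
(-13364/(-10053) - 16528/u(-155)) + (E + 24705) = (-13364/(-10053) - 16528/52) + (3616 + 24705) = (-13364*(-1/10053) - 16528*1/52) + 28321 = (13364/10053 - 4132/13) + 28321 = -41365264/130689 + 28321 = 3659877905/130689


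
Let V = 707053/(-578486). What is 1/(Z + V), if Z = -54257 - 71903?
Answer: -578486/72982500813 ≈ -7.9264e-6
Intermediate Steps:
V = -707053/578486 (V = 707053*(-1/578486) = -707053/578486 ≈ -1.2222)
Z = -126160
1/(Z + V) = 1/(-126160 - 707053/578486) = 1/(-72982500813/578486) = -578486/72982500813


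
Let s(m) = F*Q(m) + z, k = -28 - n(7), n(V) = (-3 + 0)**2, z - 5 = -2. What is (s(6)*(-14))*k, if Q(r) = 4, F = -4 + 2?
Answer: -2590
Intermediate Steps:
F = -2
z = 3 (z = 5 - 2 = 3)
n(V) = 9 (n(V) = (-3)**2 = 9)
k = -37 (k = -28 - 1*9 = -28 - 9 = -37)
s(m) = -5 (s(m) = -2*4 + 3 = -8 + 3 = -5)
(s(6)*(-14))*k = -5*(-14)*(-37) = 70*(-37) = -2590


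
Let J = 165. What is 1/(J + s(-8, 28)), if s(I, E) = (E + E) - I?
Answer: 1/229 ≈ 0.0043668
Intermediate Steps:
s(I, E) = -I + 2*E (s(I, E) = 2*E - I = -I + 2*E)
1/(J + s(-8, 28)) = 1/(165 + (-1*(-8) + 2*28)) = 1/(165 + (8 + 56)) = 1/(165 + 64) = 1/229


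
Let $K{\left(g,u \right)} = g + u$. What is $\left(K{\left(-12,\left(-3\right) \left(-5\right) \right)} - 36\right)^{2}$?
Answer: $1089$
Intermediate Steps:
$\left(K{\left(-12,\left(-3\right) \left(-5\right) \right)} - 36\right)^{2} = \left(\left(-12 - -15\right) - 36\right)^{2} = \left(\left(-12 + 15\right) - 36\right)^{2} = \left(3 - 36\right)^{2} = \left(-33\right)^{2} = 1089$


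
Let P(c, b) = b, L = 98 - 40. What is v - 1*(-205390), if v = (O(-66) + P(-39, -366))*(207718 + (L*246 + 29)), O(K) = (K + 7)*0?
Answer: -81052100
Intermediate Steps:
L = 58
O(K) = 0 (O(K) = (7 + K)*0 = 0)
v = -81257490 (v = (0 - 366)*(207718 + (58*246 + 29)) = -366*(207718 + (14268 + 29)) = -366*(207718 + 14297) = -366*222015 = -81257490)
v - 1*(-205390) = -81257490 - 1*(-205390) = -81257490 + 205390 = -81052100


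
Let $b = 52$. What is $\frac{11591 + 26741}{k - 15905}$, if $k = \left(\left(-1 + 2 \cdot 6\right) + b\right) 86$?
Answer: $- \frac{38332}{10487} \approx -3.6552$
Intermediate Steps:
$k = 5418$ ($k = \left(\left(-1 + 2 \cdot 6\right) + 52\right) 86 = \left(\left(-1 + 12\right) + 52\right) 86 = \left(11 + 52\right) 86 = 63 \cdot 86 = 5418$)
$\frac{11591 + 26741}{k - 15905} = \frac{11591 + 26741}{5418 - 15905} = \frac{38332}{-10487} = 38332 \left(- \frac{1}{10487}\right) = - \frac{38332}{10487}$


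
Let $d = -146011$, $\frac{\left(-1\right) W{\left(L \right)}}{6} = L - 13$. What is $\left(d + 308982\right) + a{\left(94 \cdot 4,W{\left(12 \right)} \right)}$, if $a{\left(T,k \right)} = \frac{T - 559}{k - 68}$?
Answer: $\frac{10104385}{62} \approx 1.6297 \cdot 10^{5}$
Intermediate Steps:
$W{\left(L \right)} = 78 - 6 L$ ($W{\left(L \right)} = - 6 \left(L - 13\right) = - 6 \left(-13 + L\right) = 78 - 6 L$)
$a{\left(T,k \right)} = \frac{-559 + T}{-68 + k}$
$\left(d + 308982\right) + a{\left(94 \cdot 4,W{\left(12 \right)} \right)} = \left(-146011 + 308982\right) + \frac{-559 + 94 \cdot 4}{-68 + \left(78 - 72\right)} = 162971 + \frac{-559 + 376}{-68 + \left(78 - 72\right)} = 162971 + \frac{1}{-68 + 6} \left(-183\right) = 162971 + \frac{1}{-62} \left(-183\right) = 162971 - - \frac{183}{62} = 162971 + \frac{183}{62} = \frac{10104385}{62}$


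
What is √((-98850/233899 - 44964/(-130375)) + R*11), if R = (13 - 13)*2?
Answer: I*√2891537888779484490/6098916425 ≈ 0.27881*I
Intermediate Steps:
R = 0 (R = 0*2 = 0)
√((-98850/233899 - 44964/(-130375)) + R*11) = √((-98850/233899 - 44964/(-130375)) + 0*11) = √((-98850*1/233899 - 44964*(-1/130375)) + 0) = √((-98850/233899 + 44964/130375) + 0) = √(-2370534114/30494582125 + 0) = √(-2370534114/30494582125) = I*√2891537888779484490/6098916425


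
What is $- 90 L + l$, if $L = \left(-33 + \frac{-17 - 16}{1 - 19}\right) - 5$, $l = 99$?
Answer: $3354$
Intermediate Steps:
$L = - \frac{217}{6}$ ($L = \left(-33 - \frac{33}{-18}\right) - 5 = \left(-33 - - \frac{11}{6}\right) - 5 = \left(-33 + \frac{11}{6}\right) - 5 = - \frac{187}{6} - 5 = - \frac{217}{6} \approx -36.167$)
$- 90 L + l = \left(-90\right) \left(- \frac{217}{6}\right) + 99 = 3255 + 99 = 3354$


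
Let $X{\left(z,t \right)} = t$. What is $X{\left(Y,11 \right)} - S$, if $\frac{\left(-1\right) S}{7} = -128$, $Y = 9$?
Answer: $-885$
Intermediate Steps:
$S = 896$ ($S = \left(-7\right) \left(-128\right) = 896$)
$X{\left(Y,11 \right)} - S = 11 - 896 = -885$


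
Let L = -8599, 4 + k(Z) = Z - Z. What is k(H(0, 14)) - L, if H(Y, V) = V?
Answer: 8595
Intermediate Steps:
k(Z) = -4 (k(Z) = -4 + (Z - Z) = -4 + 0 = -4)
k(H(0, 14)) - L = -4 - 1*(-8599) = -4 + 8599 = 8595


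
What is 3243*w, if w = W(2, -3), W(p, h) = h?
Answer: -9729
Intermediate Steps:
w = -3
3243*w = 3243*(-3) = -9729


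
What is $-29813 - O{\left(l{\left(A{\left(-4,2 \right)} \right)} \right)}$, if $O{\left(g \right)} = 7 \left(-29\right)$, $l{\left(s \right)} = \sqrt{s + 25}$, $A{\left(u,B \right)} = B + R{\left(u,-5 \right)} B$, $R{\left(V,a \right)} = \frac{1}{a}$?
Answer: $-29610$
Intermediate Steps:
$A{\left(u,B \right)} = \frac{4 B}{5}$ ($A{\left(u,B \right)} = B + \frac{B}{-5} = B - \frac{B}{5} = \frac{4 B}{5}$)
$l{\left(s \right)} = \sqrt{25 + s}$
$O{\left(g \right)} = -203$
$-29813 - O{\left(l{\left(A{\left(-4,2 \right)} \right)} \right)} = -29813 - -203 = -29813 + 203 = -29610$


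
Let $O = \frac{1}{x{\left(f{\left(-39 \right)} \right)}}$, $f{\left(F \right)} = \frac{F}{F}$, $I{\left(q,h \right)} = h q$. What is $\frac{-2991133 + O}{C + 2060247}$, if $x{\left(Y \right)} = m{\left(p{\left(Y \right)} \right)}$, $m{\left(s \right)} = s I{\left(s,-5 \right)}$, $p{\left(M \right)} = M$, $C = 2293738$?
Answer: $- \frac{14955666}{21769925} \approx -0.68699$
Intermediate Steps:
$m{\left(s \right)} = - 5 s^{2}$ ($m{\left(s \right)} = s \left(- 5 s\right) = - 5 s^{2}$)
$f{\left(F \right)} = 1$
$x{\left(Y \right)} = - 5 Y^{2}$
$O = - \frac{1}{5}$ ($O = \frac{1}{\left(-5\right) 1^{2}} = \frac{1}{\left(-5\right) 1} = \frac{1}{-5} = - \frac{1}{5} \approx -0.2$)
$\frac{-2991133 + O}{C + 2060247} = \frac{-2991133 - \frac{1}{5}}{2293738 + 2060247} = - \frac{14955666}{5 \cdot 4353985} = \left(- \frac{14955666}{5}\right) \frac{1}{4353985} = - \frac{14955666}{21769925}$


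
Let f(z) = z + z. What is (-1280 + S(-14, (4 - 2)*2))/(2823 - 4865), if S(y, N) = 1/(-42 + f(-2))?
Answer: 58881/93932 ≈ 0.62685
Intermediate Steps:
f(z) = 2*z
S(y, N) = -1/46 (S(y, N) = 1/(-42 + 2*(-2)) = 1/(-42 - 4) = 1/(-46) = -1/46)
(-1280 + S(-14, (4 - 2)*2))/(2823 - 4865) = (-1280 - 1/46)/(2823 - 4865) = -58881/46/(-2042) = -58881/46*(-1/2042) = 58881/93932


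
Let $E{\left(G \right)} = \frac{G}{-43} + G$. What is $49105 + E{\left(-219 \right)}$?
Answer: $\frac{2102317}{43} \approx 48891.0$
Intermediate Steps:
$E{\left(G \right)} = \frac{42 G}{43}$ ($E{\left(G \right)} = G \left(- \frac{1}{43}\right) + G = - \frac{G}{43} + G = \frac{42 G}{43}$)
$49105 + E{\left(-219 \right)} = 49105 + \frac{42}{43} \left(-219\right) = 49105 - \frac{9198}{43} = \frac{2102317}{43}$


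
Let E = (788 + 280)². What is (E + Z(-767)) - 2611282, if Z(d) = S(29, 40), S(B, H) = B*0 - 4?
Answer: -1470662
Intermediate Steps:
E = 1140624 (E = 1068² = 1140624)
S(B, H) = -4 (S(B, H) = 0 - 4 = -4)
Z(d) = -4
(E + Z(-767)) - 2611282 = (1140624 - 4) - 2611282 = 1140620 - 2611282 = -1470662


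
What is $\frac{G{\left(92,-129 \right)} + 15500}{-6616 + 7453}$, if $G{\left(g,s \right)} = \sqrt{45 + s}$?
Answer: $\frac{500}{27} + \frac{2 i \sqrt{21}}{837} \approx 18.519 + 0.01095 i$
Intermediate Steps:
$\frac{G{\left(92,-129 \right)} + 15500}{-6616 + 7453} = \frac{\sqrt{45 - 129} + 15500}{-6616 + 7453} = \frac{\sqrt{-84} + 15500}{837} = \left(2 i \sqrt{21} + 15500\right) \frac{1}{837} = \left(15500 + 2 i \sqrt{21}\right) \frac{1}{837} = \frac{500}{27} + \frac{2 i \sqrt{21}}{837}$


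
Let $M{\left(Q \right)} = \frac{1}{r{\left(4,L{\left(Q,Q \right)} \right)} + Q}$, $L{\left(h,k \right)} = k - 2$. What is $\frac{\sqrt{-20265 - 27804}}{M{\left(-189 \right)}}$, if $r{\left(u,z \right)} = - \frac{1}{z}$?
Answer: $- \frac{758058 i \sqrt{109}}{191} \approx - 41436.0 i$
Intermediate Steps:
$L{\left(h,k \right)} = -2 + k$
$M{\left(Q \right)} = \frac{1}{Q - \frac{1}{-2 + Q}}$ ($M{\left(Q \right)} = \frac{1}{- \frac{1}{-2 + Q} + Q} = \frac{1}{Q - \frac{1}{-2 + Q}}$)
$\frac{\sqrt{-20265 - 27804}}{M{\left(-189 \right)}} = \frac{\sqrt{-20265 - 27804}}{\frac{1}{-1 - 189 \left(-2 - 189\right)} \left(-2 - 189\right)} = \frac{\sqrt{-48069}}{\frac{1}{-1 - -36099} \left(-191\right)} = \frac{21 i \sqrt{109}}{\frac{1}{-1 + 36099} \left(-191\right)} = \frac{21 i \sqrt{109}}{\frac{1}{36098} \left(-191\right)} = \frac{21 i \sqrt{109}}{- \frac{191}{36098}} = 21 i \sqrt{109} \left(- \frac{36098}{191}\right) = - \frac{758058 i \sqrt{109}}{191}$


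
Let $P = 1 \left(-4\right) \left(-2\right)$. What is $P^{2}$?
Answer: $64$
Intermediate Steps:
$P = 8$ ($P = \left(-4\right) \left(-2\right) = 8$)
$P^{2} = 8^{2} = 64$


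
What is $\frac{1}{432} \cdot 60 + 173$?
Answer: $\frac{6233}{36} \approx 173.14$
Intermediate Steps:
$\frac{1}{432} \cdot 60 + 173 = \frac{5}{36} + 173 = \frac{6233}{36}$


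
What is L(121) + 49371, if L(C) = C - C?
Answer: 49371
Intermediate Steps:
L(C) = 0
L(121) + 49371 = 0 + 49371 = 49371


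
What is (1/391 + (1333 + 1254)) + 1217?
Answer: 1487365/391 ≈ 3804.0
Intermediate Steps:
(1/391 + (1333 + 1254)) + 1217 = (1/391 + 2587) + 1217 = 1011518/391 + 1217 = 1487365/391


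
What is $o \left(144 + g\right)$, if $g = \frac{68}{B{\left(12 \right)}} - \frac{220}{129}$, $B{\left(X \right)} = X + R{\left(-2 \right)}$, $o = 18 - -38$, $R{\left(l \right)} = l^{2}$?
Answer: $\frac{1058638}{129} \approx 8206.5$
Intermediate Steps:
$o = 56$ ($o = 18 + 38 = 56$)
$B{\left(X \right)} = 4 + X$ ($B{\left(X \right)} = X + \left(-2\right)^{2} = X + 4 = 4 + X$)
$g = \frac{1313}{516}$ ($g = \frac{68}{4 + 12} - \frac{220}{129} = \frac{68}{16} - \frac{220}{129} = 68 \cdot \frac{1}{16} - \frac{220}{129} = \frac{17}{4} - \frac{220}{129} = \frac{1313}{516} \approx 2.5446$)
$o \left(144 + g\right) = 56 \left(144 + \frac{1313}{516}\right) = 56 \cdot \frac{75617}{516} = \frac{1058638}{129}$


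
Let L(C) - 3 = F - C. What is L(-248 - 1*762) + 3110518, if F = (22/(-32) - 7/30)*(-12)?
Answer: 62230841/20 ≈ 3.1115e+6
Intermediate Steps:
F = 221/20 (F = (22*(-1/32) - 7*1/30)*(-12) = (-11/16 - 7/30)*(-12) = -221/240*(-12) = 221/20 ≈ 11.050)
L(C) = 281/20 - C (L(C) = 3 + (221/20 - C) = 281/20 - C)
L(-248 - 1*762) + 3110518 = (281/20 - (-248 - 1*762)) + 3110518 = (281/20 - (-248 - 762)) + 3110518 = (281/20 - 1*(-1010)) + 3110518 = (281/20 + 1010) + 3110518 = 20481/20 + 3110518 = 62230841/20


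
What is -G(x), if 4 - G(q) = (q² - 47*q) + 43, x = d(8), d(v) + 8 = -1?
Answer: 543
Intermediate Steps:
d(v) = -9 (d(v) = -8 - 1 = -9)
x = -9
G(q) = -39 - q² + 47*q (G(q) = 4 - ((q² - 47*q) + 43) = 4 - (43 + q² - 47*q) = 4 + (-43 - q² + 47*q) = -39 - q² + 47*q)
-G(x) = -(-39 - 1*(-9)² + 47*(-9)) = -(-39 - 1*81 - 423) = -(-39 - 81 - 423) = -1*(-543) = 543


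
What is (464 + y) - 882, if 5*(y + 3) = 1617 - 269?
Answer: -757/5 ≈ -151.40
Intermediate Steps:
y = 1333/5 (y = -3 + (1617 - 269)/5 = -3 + (⅕)*1348 = -3 + 1348/5 = 1333/5 ≈ 266.60)
(464 + y) - 882 = (464 + 1333/5) - 882 = 3653/5 - 882 = -757/5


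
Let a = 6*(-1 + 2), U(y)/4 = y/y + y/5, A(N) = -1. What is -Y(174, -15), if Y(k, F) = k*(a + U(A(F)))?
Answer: -8004/5 ≈ -1600.8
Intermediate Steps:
U(y) = 4 + 4*y/5 (U(y) = 4*(y/y + y/5) = 4*(1 + y*(⅕)) = 4*(1 + y/5) = 4 + 4*y/5)
a = 6 (a = 6*1 = 6)
Y(k, F) = 46*k/5 (Y(k, F) = k*(6 + (4 + (⅘)*(-1))) = k*(6 + (4 - ⅘)) = k*(6 + 16/5) = k*(46/5) = 46*k/5)
-Y(174, -15) = -46*174/5 = -1*8004/5 = -8004/5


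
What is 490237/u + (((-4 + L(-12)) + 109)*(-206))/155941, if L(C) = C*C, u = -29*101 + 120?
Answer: -76592132863/438038269 ≈ -174.85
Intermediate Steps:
u = -2809 (u = -2929 + 120 = -2809)
L(C) = C²
490237/u + (((-4 + L(-12)) + 109)*(-206))/155941 = 490237/(-2809) + (((-4 + (-12)²) + 109)*(-206))/155941 = 490237*(-1/2809) + (((-4 + 144) + 109)*(-206))*(1/155941) = -490237/2809 + ((140 + 109)*(-206))*(1/155941) = -490237/2809 + (249*(-206))*(1/155941) = -490237/2809 - 51294*1/155941 = -490237/2809 - 51294/155941 = -76592132863/438038269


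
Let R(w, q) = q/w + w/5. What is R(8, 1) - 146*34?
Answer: -198491/40 ≈ -4962.3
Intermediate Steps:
R(w, q) = w/5 + q/w (R(w, q) = q/w + w*(⅕) = q/w + w/5 = w/5 + q/w)
R(8, 1) - 146*34 = ((⅕)*8 + 1/8) - 146*34 = (8/5 + 1*(⅛)) - 4964 = (8/5 + ⅛) - 4964 = 69/40 - 4964 = -198491/40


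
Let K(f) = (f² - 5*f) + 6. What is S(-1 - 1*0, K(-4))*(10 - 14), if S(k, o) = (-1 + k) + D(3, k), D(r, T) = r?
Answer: -4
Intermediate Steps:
K(f) = 6 + f² - 5*f
S(k, o) = 2 + k (S(k, o) = (-1 + k) + 3 = 2 + k)
S(-1 - 1*0, K(-4))*(10 - 14) = (2 + (-1 - 1*0))*(10 - 14) = (2 + (-1 + 0))*(-4) = (2 - 1)*(-4) = 1*(-4) = -4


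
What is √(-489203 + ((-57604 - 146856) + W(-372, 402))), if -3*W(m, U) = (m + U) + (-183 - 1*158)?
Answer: I*√6242034/3 ≈ 832.8*I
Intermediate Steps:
W(m, U) = 341/3 - U/3 - m/3 (W(m, U) = -((m + U) + (-183 - 1*158))/3 = -((U + m) + (-183 - 158))/3 = -((U + m) - 341)/3 = -(-341 + U + m)/3 = 341/3 - U/3 - m/3)
√(-489203 + ((-57604 - 146856) + W(-372, 402))) = √(-489203 + ((-57604 - 146856) + (341/3 - ⅓*402 - ⅓*(-372)))) = √(-489203 + (-204460 + (341/3 - 134 + 124))) = √(-489203 + (-204460 + 311/3)) = √(-489203 - 613069/3) = √(-2080678/3) = I*√6242034/3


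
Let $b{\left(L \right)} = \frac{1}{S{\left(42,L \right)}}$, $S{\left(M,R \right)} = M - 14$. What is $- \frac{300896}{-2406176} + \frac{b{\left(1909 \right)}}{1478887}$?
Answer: $\frac{389367360101}{3113654605348} \approx 0.12505$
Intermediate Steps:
$S{\left(M,R \right)} = -14 + M$
$b{\left(L \right)} = \frac{1}{28}$ ($b{\left(L \right)} = \frac{1}{-14 + 42} = \frac{1}{28}$)
$- \frac{300896}{-2406176} + \frac{b{\left(1909 \right)}}{1478887} = - \frac{300896}{-2406176} + \frac{1}{28 \cdot 1478887} = \left(-300896\right) \left(- \frac{1}{2406176}\right) + \frac{1}{28} \cdot \frac{1}{1478887} = \frac{9403}{75193} + \frac{1}{41408836} = \frac{389367360101}{3113654605348}$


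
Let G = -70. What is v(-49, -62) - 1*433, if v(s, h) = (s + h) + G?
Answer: -614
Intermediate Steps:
v(s, h) = -70 + h + s (v(s, h) = (s + h) - 70 = (h + s) - 70 = -70 + h + s)
v(-49, -62) - 1*433 = (-70 - 62 - 49) - 1*433 = -181 - 433 = -614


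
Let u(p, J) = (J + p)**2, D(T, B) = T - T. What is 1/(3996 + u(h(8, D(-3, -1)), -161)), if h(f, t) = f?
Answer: 1/27405 ≈ 3.6490e-5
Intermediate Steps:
D(T, B) = 0
1/(3996 + u(h(8, D(-3, -1)), -161)) = 1/(3996 + (-161 + 8)**2) = 1/(3996 + (-153)**2) = 1/(3996 + 23409) = 1/27405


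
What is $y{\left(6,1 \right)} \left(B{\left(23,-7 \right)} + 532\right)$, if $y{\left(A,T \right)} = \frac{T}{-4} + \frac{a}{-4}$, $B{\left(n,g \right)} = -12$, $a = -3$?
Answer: $260$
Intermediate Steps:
$y{\left(A,T \right)} = \frac{3}{4} - \frac{T}{4}$ ($y{\left(A,T \right)} = \frac{T}{-4} - \frac{3}{-4} = T \left(- \frac{1}{4}\right) - - \frac{3}{4} = - \frac{T}{4} + \frac{3}{4} = \frac{3}{4} - \frac{T}{4}$)
$y{\left(6,1 \right)} \left(B{\left(23,-7 \right)} + 532\right) = \left(\frac{3}{4} - \frac{1}{4}\right) \left(-12 + 532\right) = \left(\frac{3}{4} - \frac{1}{4}\right) 520 = \frac{1}{2} \cdot 520 = 260$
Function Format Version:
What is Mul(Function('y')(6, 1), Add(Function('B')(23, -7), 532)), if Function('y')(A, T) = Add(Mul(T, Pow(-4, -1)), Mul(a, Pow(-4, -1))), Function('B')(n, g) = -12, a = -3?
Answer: 260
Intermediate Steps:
Function('y')(A, T) = Add(Rational(3, 4), Mul(Rational(-1, 4), T)) (Function('y')(A, T) = Add(Mul(T, Pow(-4, -1)), Mul(-3, Pow(-4, -1))) = Add(Mul(T, Rational(-1, 4)), Mul(-3, Rational(-1, 4))) = Add(Mul(Rational(-1, 4), T), Rational(3, 4)) = Add(Rational(3, 4), Mul(Rational(-1, 4), T)))
Mul(Function('y')(6, 1), Add(Function('B')(23, -7), 532)) = Mul(Add(Rational(3, 4), Mul(Rational(-1, 4), 1)), Add(-12, 532)) = Mul(Add(Rational(3, 4), Rational(-1, 4)), 520) = Mul(Rational(1, 2), 520) = 260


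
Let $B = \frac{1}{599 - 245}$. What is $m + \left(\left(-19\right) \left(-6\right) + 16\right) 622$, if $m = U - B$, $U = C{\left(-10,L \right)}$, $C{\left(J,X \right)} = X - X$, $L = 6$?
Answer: $\frac{28624439}{354} \approx 80860.0$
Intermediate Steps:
$C{\left(J,X \right)} = 0$
$B = \frac{1}{354} \approx 0.0028249$
$U = 0$
$m = - \frac{1}{354}$ ($m = 0 - \frac{1}{354} = - \frac{1}{354} \approx -0.0028249$)
$m + \left(\left(-19\right) \left(-6\right) + 16\right) 622 = - \frac{1}{354} + \left(\left(-19\right) \left(-6\right) + 16\right) 622 = - \frac{1}{354} + \left(114 + 16\right) 622 = - \frac{1}{354} + 130 \cdot 622 = - \frac{1}{354} + 80860 = \frac{28624439}{354}$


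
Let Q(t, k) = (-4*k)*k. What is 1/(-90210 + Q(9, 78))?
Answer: -1/114546 ≈ -8.7301e-6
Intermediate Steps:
Q(t, k) = -4*k**2
1/(-90210 + Q(9, 78)) = 1/(-90210 - 4*78**2) = 1/(-90210 - 4*6084) = 1/(-90210 - 24336) = 1/(-114546) = -1/114546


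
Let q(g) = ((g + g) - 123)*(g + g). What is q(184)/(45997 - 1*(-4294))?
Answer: 90160/50291 ≈ 1.7928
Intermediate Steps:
q(g) = 2*g*(-123 + 2*g) (q(g) = (2*g - 123)*(2*g) = (-123 + 2*g)*(2*g) = 2*g*(-123 + 2*g))
q(184)/(45997 - 1*(-4294)) = (2*184*(-123 + 2*184))/(45997 - 1*(-4294)) = (2*184*(-123 + 368))/(45997 + 4294) = (2*184*245)/50291 = 90160*(1/50291) = 90160/50291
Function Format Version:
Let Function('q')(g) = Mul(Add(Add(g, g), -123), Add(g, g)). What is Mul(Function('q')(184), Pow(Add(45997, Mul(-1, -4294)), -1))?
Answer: Rational(90160, 50291) ≈ 1.7928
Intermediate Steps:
Function('q')(g) = Mul(2, g, Add(-123, Mul(2, g))) (Function('q')(g) = Mul(Add(Mul(2, g), -123), Mul(2, g)) = Mul(Add(-123, Mul(2, g)), Mul(2, g)) = Mul(2, g, Add(-123, Mul(2, g))))
Mul(Function('q')(184), Pow(Add(45997, Mul(-1, -4294)), -1)) = Mul(Mul(2, 184, Add(-123, Mul(2, 184))), Pow(Add(45997, Mul(-1, -4294)), -1)) = Mul(Mul(2, 184, Add(-123, 368)), Pow(Add(45997, 4294), -1)) = Mul(Mul(2, 184, 245), Pow(50291, -1)) = Mul(90160, Rational(1, 50291)) = Rational(90160, 50291)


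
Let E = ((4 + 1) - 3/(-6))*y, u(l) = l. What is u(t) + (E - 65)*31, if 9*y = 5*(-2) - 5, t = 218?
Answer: -12487/6 ≈ -2081.2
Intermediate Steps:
y = -5/3 (y = (5*(-2) - 5)/9 = (-10 - 5)/9 = (⅑)*(-15) = -5/3 ≈ -1.6667)
E = -55/6 (E = ((4 + 1) - 3/(-6))*(-5/3) = (5 - 3*(-⅙))*(-5/3) = (5 + ½)*(-5/3) = (11/2)*(-5/3) = -55/6 ≈ -9.1667)
u(t) + (E - 65)*31 = 218 + (-55/6 - 65)*31 = 218 - 445/6*31 = 218 - 13795/6 = -12487/6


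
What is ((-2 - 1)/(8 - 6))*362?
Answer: -543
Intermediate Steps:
((-2 - 1)/(8 - 6))*362 = -3/2*362 = -543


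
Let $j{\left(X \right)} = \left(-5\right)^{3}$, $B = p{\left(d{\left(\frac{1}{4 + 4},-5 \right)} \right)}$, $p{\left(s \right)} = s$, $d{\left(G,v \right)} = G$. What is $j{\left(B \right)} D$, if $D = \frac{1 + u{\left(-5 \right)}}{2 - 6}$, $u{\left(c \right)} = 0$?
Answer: $\frac{125}{4} \approx 31.25$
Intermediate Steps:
$D = - \frac{1}{4}$ ($D = \frac{1 + 0}{2 - 6} = 1 \frac{1}{-4} = 1 \left(- \frac{1}{4}\right) = - \frac{1}{4} \approx -0.25$)
$B = \frac{1}{8}$ ($B = \frac{1}{4 + 4} = \frac{1}{8} \approx 0.125$)
$j{\left(X \right)} = -125$
$j{\left(B \right)} D = \left(-125\right) \left(- \frac{1}{4}\right) = \frac{125}{4}$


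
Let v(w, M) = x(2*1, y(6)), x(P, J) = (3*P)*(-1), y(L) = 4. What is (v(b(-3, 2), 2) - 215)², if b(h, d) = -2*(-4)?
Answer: 48841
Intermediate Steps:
b(h, d) = 8
x(P, J) = -3*P
v(w, M) = -6
(v(b(-3, 2), 2) - 215)² = (-6 - 215)² = (-221)² = 48841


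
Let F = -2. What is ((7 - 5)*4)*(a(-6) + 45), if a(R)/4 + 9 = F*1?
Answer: 8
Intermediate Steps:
a(R) = -44 (a(R) = -36 + 4*(-2*1) = -36 + 4*(-2) = -36 - 8 = -44)
((7 - 5)*4)*(a(-6) + 45) = ((7 - 5)*4)*(-44 + 45) = (2*4)*1 = 8*1 = 8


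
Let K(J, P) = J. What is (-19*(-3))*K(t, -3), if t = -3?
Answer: -171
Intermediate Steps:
(-19*(-3))*K(t, -3) = -19*(-3)*(-3) = 57*(-3) = -171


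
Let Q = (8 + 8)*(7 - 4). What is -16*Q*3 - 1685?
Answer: -3989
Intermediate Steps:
Q = 48 (Q = 16*3 = 48)
-16*Q*3 - 1685 = -16*48*3 - 1685 = -768*3 - 1685 = -2304 - 1685 = -3989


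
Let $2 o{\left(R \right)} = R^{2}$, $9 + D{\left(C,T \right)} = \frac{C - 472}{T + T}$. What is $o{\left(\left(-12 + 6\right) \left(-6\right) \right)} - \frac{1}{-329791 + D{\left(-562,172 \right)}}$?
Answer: $\frac{36758523988}{56726117} \approx 648.0$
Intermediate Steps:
$D{\left(C,T \right)} = -9 + \frac{-472 + C}{2 T}$ ($D{\left(C,T \right)} = -9 + \frac{C - 472}{T + T} = -9 + \frac{-472 + C}{2 T}$)
$o{\left(R \right)} = \frac{R^{2}}{2}$
$o{\left(\left(-12 + 6\right) \left(-6\right) \right)} - \frac{1}{-329791 + D{\left(-562,172 \right)}} = \frac{\left(\left(-12 + 6\right) \left(-6\right)\right)^{2}}{2} - \frac{1}{-329791 + \frac{-472 - 562 - 3096}{2 \cdot 172}} = \frac{\left(\left(-6\right) \left(-6\right)\right)^{2}}{2} - \frac{1}{-329791 + \frac{1}{2} \cdot \frac{1}{172} \left(-472 - 562 - 3096\right)} = \frac{36^{2}}{2} - \frac{1}{-329791 + \frac{1}{2} \cdot \frac{1}{172} \left(-4130\right)} = \frac{1}{2} \cdot 1296 - \frac{1}{-329791 - \frac{2065}{172}} = 648 - \frac{1}{- \frac{56726117}{172}} = 648 - - \frac{172}{56726117} = 648 + \frac{172}{56726117} = \frac{36758523988}{56726117}$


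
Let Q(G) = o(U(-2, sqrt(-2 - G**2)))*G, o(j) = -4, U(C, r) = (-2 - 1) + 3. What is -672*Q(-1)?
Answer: -2688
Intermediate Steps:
U(C, r) = 0 (U(C, r) = -3 + 3 = 0)
Q(G) = -4*G
-672*Q(-1) = -672*(-4*(-1)) = -672*4 = -42*64 = -2688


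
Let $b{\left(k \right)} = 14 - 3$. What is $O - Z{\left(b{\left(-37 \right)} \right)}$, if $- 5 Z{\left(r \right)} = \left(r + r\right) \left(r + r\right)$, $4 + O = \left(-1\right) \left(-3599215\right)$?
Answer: $\frac{17996539}{5} \approx 3.5993 \cdot 10^{6}$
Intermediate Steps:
$O = 3599211$ ($O = -4 - -3599215 = -4 + 3599215 = 3599211$)
$b{\left(k \right)} = 11$ ($b{\left(k \right)} = 14 - 3 = 11$)
$Z{\left(r \right)} = - \frac{4 r^{2}}{5}$ ($Z{\left(r \right)} = - \frac{\left(r + r\right) \left(r + r\right)}{5} = - \frac{2 r 2 r}{5} = - \frac{4 r^{2}}{5}$)
$O - Z{\left(b{\left(-37 \right)} \right)} = 3599211 - - \frac{4 \cdot 11^{2}}{5} = 3599211 - \left(- \frac{4}{5}\right) 121 = 3599211 - - \frac{484}{5} = 3599211 + \frac{484}{5} = \frac{17996539}{5}$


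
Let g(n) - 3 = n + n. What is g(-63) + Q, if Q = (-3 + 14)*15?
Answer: 42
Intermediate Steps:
g(n) = 3 + 2*n (g(n) = 3 + (n + n) = 3 + 2*n)
Q = 165 (Q = 11*15 = 165)
g(-63) + Q = (3 + 2*(-63)) + 165 = (3 - 126) + 165 = -123 + 165 = 42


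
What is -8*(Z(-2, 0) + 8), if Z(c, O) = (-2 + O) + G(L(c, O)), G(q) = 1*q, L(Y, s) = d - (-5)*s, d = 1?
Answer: -56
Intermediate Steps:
L(Y, s) = 1 + 5*s (L(Y, s) = 1 - (-5)*s = 1 + 5*s)
G(q) = q
Z(c, O) = -1 + 6*O (Z(c, O) = (-2 + O) + (1 + 5*O) = -1 + 6*O)
-8*(Z(-2, 0) + 8) = -8*((-1 + 6*0) + 8) = -8*((-1 + 0) + 8) = -8*(-1 + 8) = -8*7 = -56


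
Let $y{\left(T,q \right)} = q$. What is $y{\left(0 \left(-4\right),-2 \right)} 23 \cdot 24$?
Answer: $-1104$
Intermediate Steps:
$y{\left(0 \left(-4\right),-2 \right)} 23 \cdot 24 = \left(-2\right) 23 \cdot 24 = \left(-46\right) 24 = -1104$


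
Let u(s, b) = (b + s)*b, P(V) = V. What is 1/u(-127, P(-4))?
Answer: 1/524 ≈ 0.0019084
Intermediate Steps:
u(s, b) = b*(b + s)
1/u(-127, P(-4)) = 1/(-4*(-4 - 127)) = 1/(-4*(-131)) = 1/524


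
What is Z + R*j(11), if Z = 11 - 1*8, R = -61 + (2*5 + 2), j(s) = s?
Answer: -536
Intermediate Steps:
R = -49 (R = -61 + (10 + 2) = -61 + 12 = -49)
Z = 3 (Z = 11 - 8 = 3)
Z + R*j(11) = 3 - 49*11 = 3 - 539 = -536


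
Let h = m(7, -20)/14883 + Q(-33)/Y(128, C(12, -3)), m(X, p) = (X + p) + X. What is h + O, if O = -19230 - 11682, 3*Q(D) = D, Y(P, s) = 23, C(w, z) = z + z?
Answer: -3527206553/114103 ≈ -30912.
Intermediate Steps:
C(w, z) = 2*z
Q(D) = D/3
m(X, p) = p + 2*X
O = -30912
h = -54617/114103 (h = (-20 + 2*7)/14883 + ((⅓)*(-33))/23 = (-20 + 14)*(1/14883) - 11*1/23 = -6*1/14883 - 11/23 = -2/4961 - 11/23 = -54617/114103 ≈ -0.47866)
h + O = -54617/114103 - 30912 = -3527206553/114103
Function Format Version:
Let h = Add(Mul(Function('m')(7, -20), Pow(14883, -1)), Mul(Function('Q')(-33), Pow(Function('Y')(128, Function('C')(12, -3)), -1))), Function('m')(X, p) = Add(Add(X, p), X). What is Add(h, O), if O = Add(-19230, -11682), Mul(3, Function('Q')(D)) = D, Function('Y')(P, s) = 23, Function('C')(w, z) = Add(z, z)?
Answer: Rational(-3527206553, 114103) ≈ -30912.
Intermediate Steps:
Function('C')(w, z) = Mul(2, z)
Function('Q')(D) = Mul(Rational(1, 3), D)
Function('m')(X, p) = Add(p, Mul(2, X))
O = -30912
h = Rational(-54617, 114103) (h = Add(Mul(Add(-20, Mul(2, 7)), Pow(14883, -1)), Mul(Mul(Rational(1, 3), -33), Pow(23, -1))) = Add(Mul(Add(-20, 14), Rational(1, 14883)), Mul(-11, Rational(1, 23))) = Add(Mul(-6, Rational(1, 14883)), Rational(-11, 23)) = Add(Rational(-2, 4961), Rational(-11, 23)) = Rational(-54617, 114103) ≈ -0.47866)
Add(h, O) = Add(Rational(-54617, 114103), -30912) = Rational(-3527206553, 114103)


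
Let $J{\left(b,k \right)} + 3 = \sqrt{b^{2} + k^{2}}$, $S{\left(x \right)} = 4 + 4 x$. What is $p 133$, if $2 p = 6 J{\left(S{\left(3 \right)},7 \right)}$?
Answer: $-1197 + 399 \sqrt{305} \approx 5771.2$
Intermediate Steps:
$J{\left(b,k \right)} = -3 + \sqrt{b^{2} + k^{2}}$
$p = -9 + 3 \sqrt{305}$ ($p = \frac{6 \left(-3 + \sqrt{\left(4 + 4 \cdot 3\right)^{2} + 7^{2}}\right)}{2} = \frac{6 \left(-3 + \sqrt{\left(4 + 12\right)^{2} + 49}\right)}{2} = \frac{6 \left(-3 + \sqrt{16^{2} + 49}\right)}{2} = \frac{6 \left(-3 + \sqrt{256 + 49}\right)}{2} = \frac{6 \left(-3 + \sqrt{305}\right)}{2} = \frac{-18 + 6 \sqrt{305}}{2} = -9 + 3 \sqrt{305} \approx 43.393$)
$p 133 = \left(-9 + 3 \sqrt{305}\right) 133 = -1197 + 399 \sqrt{305}$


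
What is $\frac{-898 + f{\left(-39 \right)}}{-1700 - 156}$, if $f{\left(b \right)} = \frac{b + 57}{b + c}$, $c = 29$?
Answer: $\frac{4499}{9280} \approx 0.48481$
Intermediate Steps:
$f{\left(b \right)} = \frac{57 + b}{29 + b}$ ($f{\left(b \right)} = \frac{b + 57}{b + 29} = \frac{57 + b}{29 + b}$)
$\frac{-898 + f{\left(-39 \right)}}{-1700 - 156} = \frac{-898 + \frac{57 - 39}{29 - 39}}{-1700 - 156} = \frac{-898 + \frac{1}{-10} \cdot 18}{-1700 - 156} = \frac{-898 - \frac{9}{5}}{-1700 - 156} = \frac{-898 - \frac{9}{5}}{-1856} = \left(- \frac{4499}{5}\right) \left(- \frac{1}{1856}\right) = \frac{4499}{9280}$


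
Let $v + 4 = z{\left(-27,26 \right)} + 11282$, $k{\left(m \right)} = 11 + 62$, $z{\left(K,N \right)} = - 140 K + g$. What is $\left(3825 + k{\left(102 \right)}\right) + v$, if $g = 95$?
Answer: $19051$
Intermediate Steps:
$z{\left(K,N \right)} = 95 - 140 K$ ($z{\left(K,N \right)} = - 140 K + 95 = 95 - 140 K$)
$k{\left(m \right)} = 73$
$v = 15153$ ($v = -4 + \left(\left(95 - -3780\right) + 11282\right) = -4 + \left(\left(95 + 3780\right) + 11282\right) = -4 + \left(3875 + 11282\right) = -4 + 15157 = 15153$)
$\left(3825 + k{\left(102 \right)}\right) + v = \left(3825 + 73\right) + 15153 = 3898 + 15153 = 19051$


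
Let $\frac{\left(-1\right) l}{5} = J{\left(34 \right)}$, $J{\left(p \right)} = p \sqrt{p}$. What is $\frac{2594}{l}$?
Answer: $- \frac{1297 \sqrt{34}}{2890} \approx -2.6169$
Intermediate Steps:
$J{\left(p \right)} = p^{\frac{3}{2}}$
$l = - 170 \sqrt{34}$ ($l = - 5 \cdot 34^{\frac{3}{2}} = - 5 \cdot 34 \sqrt{34} = - 170 \sqrt{34} \approx -991.26$)
$\frac{2594}{l} = \frac{2594}{\left(-170\right) \sqrt{34}} = 2594 \left(- \frac{\sqrt{34}}{5780}\right) = - \frac{1297 \sqrt{34}}{2890}$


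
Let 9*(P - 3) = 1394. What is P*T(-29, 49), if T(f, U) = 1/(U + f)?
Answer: 1421/180 ≈ 7.8944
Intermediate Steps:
P = 1421/9 (P = 3 + (⅑)*1394 = 3 + 1394/9 = 1421/9 ≈ 157.89)
P*T(-29, 49) = 1421/(9*(49 - 29)) = (1421/9)/20 = (1421/9)*(1/20) = 1421/180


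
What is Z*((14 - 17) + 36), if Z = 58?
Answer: 1914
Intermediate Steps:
Z*((14 - 17) + 36) = 58*((14 - 17) + 36) = 58*(-3 + 36) = 58*33 = 1914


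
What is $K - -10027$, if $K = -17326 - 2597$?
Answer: $-9896$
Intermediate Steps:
$K = -19923$ ($K = -17326 - 2597 = -19923$)
$K - -10027 = -19923 - -10027 = -19923 + 10027 = -9896$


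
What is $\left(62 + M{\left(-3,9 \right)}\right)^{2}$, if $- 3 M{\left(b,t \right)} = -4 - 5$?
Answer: $4225$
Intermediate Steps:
$M{\left(b,t \right)} = 3$ ($M{\left(b,t \right)} = - \frac{-4 - 5}{3} = \left(- \frac{1}{3}\right) \left(-9\right) = 3$)
$\left(62 + M{\left(-3,9 \right)}\right)^{2} = \left(62 + 3\right)^{2} = 65^{2} = 4225$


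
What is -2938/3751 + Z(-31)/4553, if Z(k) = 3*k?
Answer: -13725557/17078303 ≈ -0.80368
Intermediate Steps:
-2938/3751 + Z(-31)/4553 = -2938/3751 + (3*(-31))/4553 = -2938*1/3751 - 93*1/4553 = -2938/3751 - 93/4553 = -13725557/17078303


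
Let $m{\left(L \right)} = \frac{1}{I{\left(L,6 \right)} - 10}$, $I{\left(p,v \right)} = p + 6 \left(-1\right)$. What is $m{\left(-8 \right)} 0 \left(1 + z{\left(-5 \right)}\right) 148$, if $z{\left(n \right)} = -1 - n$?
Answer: $0$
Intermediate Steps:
$I{\left(p,v \right)} = -6 + p$ ($I{\left(p,v \right)} = p - 6 = -6 + p$)
$m{\left(L \right)} = \frac{1}{-16 + L}$ ($m{\left(L \right)} = \frac{1}{\left(-6 + L\right) - 10} = \frac{1}{-16 + L}$)
$m{\left(-8 \right)} 0 \left(1 + z{\left(-5 \right)}\right) 148 = \frac{0 \left(1 - -4\right)}{-16 - 8} \cdot 148 = \frac{0 \left(1 + \left(-1 + 5\right)\right)}{-24} \cdot 148 = - \frac{0 \left(1 + 4\right)}{24} \cdot 148 = - \frac{0 \cdot 5}{24} \cdot 148 = \left(- \frac{1}{24}\right) 0 \cdot 148 = 0 \cdot 148 = 0$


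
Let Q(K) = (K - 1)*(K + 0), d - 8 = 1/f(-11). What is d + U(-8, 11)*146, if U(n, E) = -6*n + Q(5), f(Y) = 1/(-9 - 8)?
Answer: 9919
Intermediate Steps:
f(Y) = -1/17 (f(Y) = 1/(-17) = -1/17)
d = -9 (d = 8 + 1/(-1/17) = 8 - 17 = -9)
Q(K) = K*(-1 + K) (Q(K) = (-1 + K)*K = K*(-1 + K))
U(n, E) = 20 - 6*n (U(n, E) = -6*n + 5*(-1 + 5) = -6*n + 5*4 = -6*n + 20 = 20 - 6*n)
d + U(-8, 11)*146 = -9 + (20 - 6*(-8))*146 = -9 + (20 + 48)*146 = -9 + 68*146 = -9 + 9928 = 9919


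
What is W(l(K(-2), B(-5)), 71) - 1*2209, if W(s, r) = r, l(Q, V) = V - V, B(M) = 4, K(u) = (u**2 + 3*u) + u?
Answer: -2138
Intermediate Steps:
K(u) = u**2 + 4*u
l(Q, V) = 0
W(l(K(-2), B(-5)), 71) - 1*2209 = 71 - 1*2209 = 71 - 2209 = -2138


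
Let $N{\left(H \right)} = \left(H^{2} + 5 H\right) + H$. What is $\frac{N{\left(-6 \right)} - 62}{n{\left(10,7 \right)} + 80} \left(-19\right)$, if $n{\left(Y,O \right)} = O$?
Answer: $\frac{1178}{87} \approx 13.54$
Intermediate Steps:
$N{\left(H \right)} = H^{2} + 6 H$
$\frac{N{\left(-6 \right)} - 62}{n{\left(10,7 \right)} + 80} \left(-19\right) = \frac{- 6 \left(6 - 6\right) - 62}{7 + 80} \left(-19\right) = \frac{\left(-6\right) 0 - 62}{87} \left(-19\right) = \left(0 - 62\right) \frac{1}{87} \left(-19\right) = \left(-62\right) \frac{1}{87} \left(-19\right) = \left(- \frac{62}{87}\right) \left(-19\right) = \frac{1178}{87}$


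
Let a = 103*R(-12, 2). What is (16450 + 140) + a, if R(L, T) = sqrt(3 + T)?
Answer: 16590 + 103*sqrt(5) ≈ 16820.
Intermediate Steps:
a = 103*sqrt(5) (a = 103*sqrt(3 + 2) = 103*sqrt(5) ≈ 230.31)
(16450 + 140) + a = (16450 + 140) + 103*sqrt(5) = 16590 + 103*sqrt(5)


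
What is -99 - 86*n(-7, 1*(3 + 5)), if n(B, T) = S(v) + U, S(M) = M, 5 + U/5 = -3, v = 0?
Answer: 3341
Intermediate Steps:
U = -40 (U = -25 + 5*(-3) = -25 - 15 = -40)
n(B, T) = -40 (n(B, T) = 0 - 40 = -40)
-99 - 86*n(-7, 1*(3 + 5)) = -99 - 86*(-40) = -99 + 3440 = 3341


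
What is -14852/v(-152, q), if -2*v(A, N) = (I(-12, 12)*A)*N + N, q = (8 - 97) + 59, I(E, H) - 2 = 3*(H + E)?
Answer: 14852/4545 ≈ 3.2678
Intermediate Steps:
I(E, H) = 2 + 3*E + 3*H (I(E, H) = 2 + 3*(H + E) = 2 + 3*(E + H) = 2 + (3*E + 3*H) = 2 + 3*E + 3*H)
q = -30 (q = -89 + 59 = -30)
v(A, N) = -N/2 - A*N (v(A, N) = -(((2 + 3*(-12) + 3*12)*A)*N + N)/2 = -(((2 - 36 + 36)*A)*N + N)/2 = -((2*A)*N + N)/2 = -(2*A*N + N)/2 = -(N + 2*A*N)/2 = -N/2 - A*N)
-14852/v(-152, q) = -14852*1/(30*(½ - 152)) = -14852/((-1*(-30)*(-303/2))) = -14852/(-4545) = -14852*(-1/4545) = 14852/4545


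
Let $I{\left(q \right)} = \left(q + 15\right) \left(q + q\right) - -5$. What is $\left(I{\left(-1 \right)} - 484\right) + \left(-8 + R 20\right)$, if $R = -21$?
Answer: $-935$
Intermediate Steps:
$I{\left(q \right)} = 5 + 2 q \left(15 + q\right)$ ($I{\left(q \right)} = \left(15 + q\right) 2 q + 5 = 2 q \left(15 + q\right) + 5 = 5 + 2 q \left(15 + q\right)$)
$\left(I{\left(-1 \right)} - 484\right) + \left(-8 + R 20\right) = \left(\left(5 + 2 \left(-1\right)^{2} + 30 \left(-1\right)\right) - 484\right) - 428 = \left(\left(5 + 2 \cdot 1 - 30\right) - 484\right) - 428 = \left(\left(5 + 2 - 30\right) - 484\right) - 428 = \left(-23 - 484\right) - 428 = -507 - 428 = -935$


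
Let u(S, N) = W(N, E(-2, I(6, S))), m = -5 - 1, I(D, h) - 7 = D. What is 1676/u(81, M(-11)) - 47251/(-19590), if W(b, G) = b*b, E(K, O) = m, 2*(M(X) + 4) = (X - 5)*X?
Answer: 15259829/5759460 ≈ 2.6495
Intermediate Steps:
M(X) = -4 + X*(-5 + X)/2 (M(X) = -4 + ((X - 5)*X)/2 = -4 + ((-5 + X)*X)/2 = -4 + (X*(-5 + X))/2 = -4 + X*(-5 + X)/2)
I(D, h) = 7 + D
m = -6
E(K, O) = -6
W(b, G) = b²
u(S, N) = N²
1676/u(81, M(-11)) - 47251/(-19590) = 1676/((-4 + (½)*(-11)² - 5/2*(-11))²) - 47251/(-19590) = 1676/((-4 + (½)*121 + 55/2)²) - 47251*(-1/19590) = 1676/((-4 + 121/2 + 55/2)²) + 47251/19590 = 1676/(84²) + 47251/19590 = 1676/7056 + 47251/19590 = 1676*(1/7056) + 47251/19590 = 419/1764 + 47251/19590 = 15259829/5759460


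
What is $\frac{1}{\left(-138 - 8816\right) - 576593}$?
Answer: $- \frac{1}{585547} \approx -1.7078 \cdot 10^{-6}$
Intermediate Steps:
$\frac{1}{\left(-138 - 8816\right) - 576593} = \frac{1}{-8954 - 576593} = \frac{1}{-585547} = - \frac{1}{585547}$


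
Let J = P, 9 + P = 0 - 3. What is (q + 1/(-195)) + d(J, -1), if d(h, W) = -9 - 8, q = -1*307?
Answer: -63181/195 ≈ -324.00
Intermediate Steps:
q = -307
P = -12 (P = -9 + (0 - 3) = -9 - 3 = -12)
J = -12
d(h, W) = -17
(q + 1/(-195)) + d(J, -1) = (-307 + 1/(-195)) - 17 = (-307 - 1/195) - 17 = -59866/195 - 17 = -63181/195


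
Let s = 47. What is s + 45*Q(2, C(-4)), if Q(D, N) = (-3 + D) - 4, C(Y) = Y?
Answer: -178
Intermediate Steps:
Q(D, N) = -7 + D
s + 45*Q(2, C(-4)) = 47 + 45*(-7 + 2) = 47 + 45*(-5) = 47 - 225 = -178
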